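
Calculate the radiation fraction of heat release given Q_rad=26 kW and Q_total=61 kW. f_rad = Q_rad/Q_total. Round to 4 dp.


f_rad = Q_rad / Q_total
f_rad = 26 / 61 = 0.4262


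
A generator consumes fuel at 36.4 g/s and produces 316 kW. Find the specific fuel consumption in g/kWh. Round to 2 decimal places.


SFC = (mf / BP) * 3600
Rate = 36.4 / 316 = 0.115190 g/(s*kW)
SFC = 0.115190 * 3600 = 414.68 g/kWh


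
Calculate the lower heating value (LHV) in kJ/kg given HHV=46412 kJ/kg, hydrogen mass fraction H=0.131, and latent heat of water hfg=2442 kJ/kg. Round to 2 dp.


LHV = HHV - hfg * 9 * H
Water correction = 2442 * 9 * 0.131 = 2879.118 kJ/kg
LHV = 46412 - 2879.118 = 43532.88 kJ/kg


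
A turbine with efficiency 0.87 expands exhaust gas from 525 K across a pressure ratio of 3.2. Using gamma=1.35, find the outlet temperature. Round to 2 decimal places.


T_out = T_in * (1 - eta * (1 - PR^(-(gamma-1)/gamma)))
Exponent = -(1.35-1)/1.35 = -0.25925926
PR^exp = 3.2^(-0.25925926) = 0.73966521
Factor = 1 - 0.87*(1 - 0.73966521) = 0.77350873
T_out = 525 * 0.77350873 = 406.09 K


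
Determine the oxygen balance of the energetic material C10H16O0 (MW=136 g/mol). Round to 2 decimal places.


OB = -1600 * (2C + H/2 - O) / MW
Inner = 2*10 + 16/2 - 0 = 28.00
OB = -1600 * 28.00 / 136 = -329.41%


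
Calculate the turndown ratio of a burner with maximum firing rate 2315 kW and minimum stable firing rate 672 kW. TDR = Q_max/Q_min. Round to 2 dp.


TDR = Q_max / Q_min
TDR = 2315 / 672 = 3.44


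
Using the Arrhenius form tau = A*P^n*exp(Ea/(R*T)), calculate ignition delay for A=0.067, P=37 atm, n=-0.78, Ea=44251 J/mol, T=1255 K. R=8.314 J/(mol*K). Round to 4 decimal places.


tau = A * P^n * exp(Ea/(R*T))
P^n = 37^(-0.78) = 0.05981397
Ea/(R*T) = 44251/(8.314*1255) = 4.241010
exp(Ea/(R*T)) = 69.478021
tau = 0.067 * 0.05981397 * 69.478021 = 0.2784 ms


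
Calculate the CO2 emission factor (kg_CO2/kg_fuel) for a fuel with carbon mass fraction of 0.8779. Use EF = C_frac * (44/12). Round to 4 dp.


EF = C_frac * (M_CO2 / M_C)
EF = 0.8779 * (44/12)
EF = 0.8779 * 3.666667 = 3.2190 kg_CO2/kg_fuel


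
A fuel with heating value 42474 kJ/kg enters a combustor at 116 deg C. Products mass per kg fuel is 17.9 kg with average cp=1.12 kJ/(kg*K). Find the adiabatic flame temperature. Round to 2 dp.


T_ad = T_in + Hc / (m_p * cp)
Denominator = 17.9 * 1.12 = 20.0480
Temperature rise = 42474 / 20.0480 = 2118.62 K
T_ad = 116 + 2118.62 = 2234.62 deg C


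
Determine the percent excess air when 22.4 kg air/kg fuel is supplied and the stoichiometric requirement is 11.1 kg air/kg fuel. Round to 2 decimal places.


Excess air = actual - stoichiometric = 22.4 - 11.1 = 11.30 kg/kg fuel
Excess air % = (excess / stoich) * 100 = (11.30 / 11.1) * 100 = 101.80%


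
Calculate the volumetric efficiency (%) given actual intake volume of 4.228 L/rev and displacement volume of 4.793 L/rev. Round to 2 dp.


eta_v = (V_actual / V_disp) * 100
Ratio = 4.228 / 4.793 = 0.8821
eta_v = 0.8821 * 100 = 88.21%


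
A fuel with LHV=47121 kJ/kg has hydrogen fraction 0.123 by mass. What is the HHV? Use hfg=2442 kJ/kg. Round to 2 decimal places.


HHV = LHV + hfg * 9 * H
Water addition = 2442 * 9 * 0.123 = 2703.294 kJ/kg
HHV = 47121 + 2703.294 = 49824.29 kJ/kg


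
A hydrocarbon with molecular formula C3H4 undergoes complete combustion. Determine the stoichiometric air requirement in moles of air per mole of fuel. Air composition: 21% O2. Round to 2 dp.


Balanced combustion: C3H4 + 4 O2 -> 3 CO2 + 2 H2O
O2 needed = C + H/4 = 3 + 4/4 = 4.00 moles
Air moles = O2 / 0.21 = 4.00 / 0.21 = 19.05 moles air


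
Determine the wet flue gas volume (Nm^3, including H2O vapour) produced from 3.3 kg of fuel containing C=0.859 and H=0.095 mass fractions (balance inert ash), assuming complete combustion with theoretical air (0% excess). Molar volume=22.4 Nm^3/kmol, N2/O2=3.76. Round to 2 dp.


Per kg fuel: CO2 = (C/12 kmol)*22.4 = (0.859/12)*22.4 = 1.60347 Nm^3
Per kg fuel: H2O = (H/2 kmol)*22.4 = (0.095/2)*22.4 = 1.06400 Nm^3
O2 needed per kg fuel = C/12 + H/4 = 0.859/12 + 0.095/4 = 0.09533333 kmol
Per kg fuel: N2 = O2*3.76*22.4 = 0.09533333*3.76*22.4 = 8.02935 Nm^3
Total per kg = 1.60347 + 1.06400 + 8.02935 = 10.69682 Nm^3
Total = 10.69682 * 3.3 = 35.30 Nm^3


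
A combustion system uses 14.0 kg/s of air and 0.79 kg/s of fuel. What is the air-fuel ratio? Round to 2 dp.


AFR = m_air / m_fuel
AFR = 14.0 / 0.79 = 17.72


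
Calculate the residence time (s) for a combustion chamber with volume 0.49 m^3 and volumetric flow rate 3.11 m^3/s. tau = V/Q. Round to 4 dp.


tau = V / Q_flow
tau = 0.49 / 3.11 = 0.1576 s


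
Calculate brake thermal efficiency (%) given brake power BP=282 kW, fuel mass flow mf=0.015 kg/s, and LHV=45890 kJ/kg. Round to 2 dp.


eta_BTE = (BP / (mf * LHV)) * 100
Denominator = 0.015 * 45890 = 688.3500 kW
eta_BTE = (282 / 688.3500) * 100 = 40.97%


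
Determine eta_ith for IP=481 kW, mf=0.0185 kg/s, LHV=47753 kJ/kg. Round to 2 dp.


eta_ith = (IP / (mf * LHV)) * 100
Denominator = 0.0185 * 47753 = 883.4305 kW
eta_ith = (481 / 883.4305) * 100 = 54.45%


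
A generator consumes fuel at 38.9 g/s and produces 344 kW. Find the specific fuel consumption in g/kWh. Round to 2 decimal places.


SFC = (mf / BP) * 3600
Rate = 38.9 / 344 = 0.113081 g/(s*kW)
SFC = 0.113081 * 3600 = 407.09 g/kWh


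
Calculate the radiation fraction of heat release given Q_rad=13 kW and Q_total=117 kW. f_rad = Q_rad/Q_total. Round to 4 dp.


f_rad = Q_rad / Q_total
f_rad = 13 / 117 = 0.1111


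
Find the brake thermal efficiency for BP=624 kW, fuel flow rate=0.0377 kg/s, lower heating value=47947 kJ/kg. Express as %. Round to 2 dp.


eta_BTE = (BP / (mf * LHV)) * 100
Denominator = 0.0377 * 47947 = 1807.6019 kW
eta_BTE = (624 / 1807.6019) * 100 = 34.52%


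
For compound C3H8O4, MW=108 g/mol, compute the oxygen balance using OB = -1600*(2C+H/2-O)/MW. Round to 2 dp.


OB = -1600 * (2C + H/2 - O) / MW
Inner = 2*3 + 8/2 - 4 = 6.00
OB = -1600 * 6.00 / 108 = -88.89%


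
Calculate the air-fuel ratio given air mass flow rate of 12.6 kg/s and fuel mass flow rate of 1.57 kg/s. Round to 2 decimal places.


AFR = m_air / m_fuel
AFR = 12.6 / 1.57 = 8.03


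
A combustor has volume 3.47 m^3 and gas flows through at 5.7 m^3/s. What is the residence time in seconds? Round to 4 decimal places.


tau = V / Q_flow
tau = 3.47 / 5.7 = 0.6088 s


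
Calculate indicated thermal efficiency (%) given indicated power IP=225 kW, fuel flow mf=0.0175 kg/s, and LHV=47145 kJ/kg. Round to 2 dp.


eta_ith = (IP / (mf * LHV)) * 100
Denominator = 0.0175 * 47145 = 825.0375 kW
eta_ith = (225 / 825.0375) * 100 = 27.27%


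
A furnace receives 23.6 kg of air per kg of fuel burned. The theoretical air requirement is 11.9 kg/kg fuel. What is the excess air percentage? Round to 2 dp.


Excess air = actual - stoichiometric = 23.6 - 11.9 = 11.70 kg/kg fuel
Excess air % = (excess / stoich) * 100 = (11.70 / 11.9) * 100 = 98.32%


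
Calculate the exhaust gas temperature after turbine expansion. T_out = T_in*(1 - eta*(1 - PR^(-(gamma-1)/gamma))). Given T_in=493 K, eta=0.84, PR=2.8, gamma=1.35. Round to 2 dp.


T_out = T_in * (1 - eta * (1 - PR^(-(gamma-1)/gamma)))
Exponent = -(1.35-1)/1.35 = -0.25925926
PR^exp = 2.8^(-0.25925926) = 0.76572026
Factor = 1 - 0.84*(1 - 0.76572026) = 0.80320502
T_out = 493 * 0.80320502 = 395.98 K


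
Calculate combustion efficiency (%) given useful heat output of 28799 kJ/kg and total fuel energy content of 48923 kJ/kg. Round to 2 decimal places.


Efficiency = (Q_useful / Q_fuel) * 100
Efficiency = (28799 / 48923) * 100
Efficiency = 0.5887 * 100 = 58.87%


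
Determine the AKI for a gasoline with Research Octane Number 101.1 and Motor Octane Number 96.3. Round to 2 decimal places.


AKI = (RON + MON) / 2
AKI = (101.1 + 96.3) / 2
AKI = 197.4 / 2 = 98.70


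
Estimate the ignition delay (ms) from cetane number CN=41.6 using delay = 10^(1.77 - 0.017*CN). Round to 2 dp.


delay = 10^(1.77 - 0.017*CN)
Exponent = 1.77 - 0.017*41.6 = 1.0628
delay = 10^1.0628 = 11.56 ms


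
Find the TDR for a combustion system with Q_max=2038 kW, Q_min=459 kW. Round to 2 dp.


TDR = Q_max / Q_min
TDR = 2038 / 459 = 4.44


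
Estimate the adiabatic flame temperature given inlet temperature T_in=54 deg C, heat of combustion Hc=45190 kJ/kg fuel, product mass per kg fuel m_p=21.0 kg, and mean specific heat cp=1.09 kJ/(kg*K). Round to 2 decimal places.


T_ad = T_in + Hc / (m_p * cp)
Denominator = 21.0 * 1.09 = 22.8900
Temperature rise = 45190 / 22.8900 = 1974.22 K
T_ad = 54 + 1974.22 = 2028.22 deg C


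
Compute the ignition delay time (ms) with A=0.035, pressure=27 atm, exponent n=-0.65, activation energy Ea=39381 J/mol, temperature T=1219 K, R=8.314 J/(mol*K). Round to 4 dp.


tau = A * P^n * exp(Ea/(R*T))
P^n = 27^(-0.65) = 0.11738526
Ea/(R*T) = 39381/(8.314*1219) = 3.885734
exp(Ea/(R*T)) = 48.702654
tau = 0.035 * 0.11738526 * 48.702654 = 0.2001 ms


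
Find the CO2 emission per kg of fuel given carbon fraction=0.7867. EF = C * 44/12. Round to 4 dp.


EF = C_frac * (M_CO2 / M_C)
EF = 0.7867 * (44/12)
EF = 0.7867 * 3.666667 = 2.8846 kg_CO2/kg_fuel


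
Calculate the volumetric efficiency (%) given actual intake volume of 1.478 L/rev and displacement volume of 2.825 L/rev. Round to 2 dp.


eta_v = (V_actual / V_disp) * 100
Ratio = 1.478 / 2.825 = 0.5232
eta_v = 0.5232 * 100 = 52.32%


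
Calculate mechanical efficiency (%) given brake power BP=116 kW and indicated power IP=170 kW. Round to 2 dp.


eta_mech = (BP / IP) * 100
Ratio = 116 / 170 = 0.6824
eta_mech = 0.6824 * 100 = 68.24%


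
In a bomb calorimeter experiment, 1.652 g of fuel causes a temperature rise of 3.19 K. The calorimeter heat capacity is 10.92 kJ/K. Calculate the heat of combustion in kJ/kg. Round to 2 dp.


Hc = C_cal * delta_T / m_fuel
Q_released = 10.92 * 3.19 = 34.8348 kJ
m_fuel = 1.652 g = 1.652/1000 kg = 0.001652 kg
Hc = 34.8348 / 0.001652 = 21086.44 kJ/kg


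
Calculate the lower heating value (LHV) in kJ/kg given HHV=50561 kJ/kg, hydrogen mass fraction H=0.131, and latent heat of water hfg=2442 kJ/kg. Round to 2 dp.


LHV = HHV - hfg * 9 * H
Water correction = 2442 * 9 * 0.131 = 2879.118 kJ/kg
LHV = 50561 - 2879.118 = 47681.88 kJ/kg


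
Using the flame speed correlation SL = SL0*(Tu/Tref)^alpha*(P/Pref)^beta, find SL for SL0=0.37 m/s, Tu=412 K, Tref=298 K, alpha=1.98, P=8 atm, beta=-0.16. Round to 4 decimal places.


SL = SL0 * (Tu/Tref)^alpha * (P/Pref)^beta
T ratio = 412/298 = 1.38255034
(T ratio)^alpha = 1.38255034^1.98 = 1.899102
(P/Pref)^beta = 8^(-0.16) = 0.716978
SL = 0.37 * 1.899102 * 0.716978 = 0.5038 m/s


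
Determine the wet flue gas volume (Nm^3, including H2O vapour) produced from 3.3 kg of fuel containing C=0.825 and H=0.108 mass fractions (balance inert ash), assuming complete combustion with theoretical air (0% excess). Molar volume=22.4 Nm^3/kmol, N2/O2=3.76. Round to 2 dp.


Per kg fuel: CO2 = (C/12 kmol)*22.4 = (0.825/12)*22.4 = 1.54000 Nm^3
Per kg fuel: H2O = (H/2 kmol)*22.4 = (0.108/2)*22.4 = 1.20960 Nm^3
O2 needed per kg fuel = C/12 + H/4 = 0.825/12 + 0.108/4 = 0.09575000 kmol
Per kg fuel: N2 = O2*3.76*22.4 = 0.09575000*3.76*22.4 = 8.06445 Nm^3
Total per kg = 1.54000 + 1.20960 + 8.06445 = 10.81405 Nm^3
Total = 10.81405 * 3.3 = 35.69 Nm^3


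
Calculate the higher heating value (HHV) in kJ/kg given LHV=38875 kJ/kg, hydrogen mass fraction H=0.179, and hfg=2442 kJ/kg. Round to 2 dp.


HHV = LHV + hfg * 9 * H
Water addition = 2442 * 9 * 0.179 = 3934.062 kJ/kg
HHV = 38875 + 3934.062 = 42809.06 kJ/kg


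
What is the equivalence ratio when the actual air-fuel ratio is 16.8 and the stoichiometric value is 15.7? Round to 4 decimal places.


phi = AFR_stoich / AFR_actual
phi = 15.7 / 16.8 = 0.9345


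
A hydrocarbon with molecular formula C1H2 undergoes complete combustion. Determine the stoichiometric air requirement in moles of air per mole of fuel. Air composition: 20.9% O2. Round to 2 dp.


Balanced combustion: C1H2 + 1.5 O2 -> 1 CO2 + 1 H2O
O2 needed = C + H/4 = 1 + 2/4 = 1.50 moles
Air moles = O2 / 0.209 = 1.50 / 0.209 = 7.18 moles air


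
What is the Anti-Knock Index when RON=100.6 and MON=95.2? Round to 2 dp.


AKI = (RON + MON) / 2
AKI = (100.6 + 95.2) / 2
AKI = 195.8 / 2 = 97.90


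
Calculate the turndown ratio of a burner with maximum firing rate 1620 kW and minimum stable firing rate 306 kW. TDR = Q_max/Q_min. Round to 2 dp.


TDR = Q_max / Q_min
TDR = 1620 / 306 = 5.29


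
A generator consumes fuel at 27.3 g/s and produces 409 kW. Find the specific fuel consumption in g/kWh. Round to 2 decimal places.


SFC = (mf / BP) * 3600
Rate = 27.3 / 409 = 0.066748 g/(s*kW)
SFC = 0.066748 * 3600 = 240.29 g/kWh


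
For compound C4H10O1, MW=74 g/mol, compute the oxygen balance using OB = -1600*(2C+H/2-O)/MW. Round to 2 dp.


OB = -1600 * (2C + H/2 - O) / MW
Inner = 2*4 + 10/2 - 1 = 12.00
OB = -1600 * 12.00 / 74 = -259.46%


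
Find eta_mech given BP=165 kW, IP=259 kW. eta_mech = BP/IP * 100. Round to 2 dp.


eta_mech = (BP / IP) * 100
Ratio = 165 / 259 = 0.6371
eta_mech = 0.6371 * 100 = 63.71%


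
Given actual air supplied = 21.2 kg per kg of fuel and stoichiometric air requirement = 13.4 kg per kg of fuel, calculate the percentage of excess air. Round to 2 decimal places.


Excess air = actual - stoichiometric = 21.2 - 13.4 = 7.80 kg/kg fuel
Excess air % = (excess / stoich) * 100 = (7.80 / 13.4) * 100 = 58.21%


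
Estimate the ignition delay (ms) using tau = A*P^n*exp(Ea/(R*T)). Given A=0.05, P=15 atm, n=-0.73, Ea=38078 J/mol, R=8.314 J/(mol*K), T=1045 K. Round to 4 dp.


tau = A * P^n * exp(Ea/(R*T))
P^n = 15^(-0.73) = 0.13850115
Ea/(R*T) = 38078/(8.314*1045) = 4.382761
exp(Ea/(R*T)) = 80.058795
tau = 0.05 * 0.13850115 * 80.058795 = 0.5544 ms


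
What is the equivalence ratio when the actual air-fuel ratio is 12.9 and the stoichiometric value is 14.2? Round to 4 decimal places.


phi = AFR_stoich / AFR_actual
phi = 14.2 / 12.9 = 1.1008


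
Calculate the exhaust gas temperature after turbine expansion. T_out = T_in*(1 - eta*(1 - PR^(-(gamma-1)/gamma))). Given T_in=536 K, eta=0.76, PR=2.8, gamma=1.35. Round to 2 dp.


T_out = T_in * (1 - eta * (1 - PR^(-(gamma-1)/gamma)))
Exponent = -(1.35-1)/1.35 = -0.25925926
PR^exp = 2.8^(-0.25925926) = 0.76572026
Factor = 1 - 0.76*(1 - 0.76572026) = 0.82194740
T_out = 536 * 0.82194740 = 440.56 K


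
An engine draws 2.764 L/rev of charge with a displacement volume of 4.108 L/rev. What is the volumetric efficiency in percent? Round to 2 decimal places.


eta_v = (V_actual / V_disp) * 100
Ratio = 2.764 / 4.108 = 0.6728
eta_v = 0.6728 * 100 = 67.28%


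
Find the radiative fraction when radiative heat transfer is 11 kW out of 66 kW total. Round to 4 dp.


f_rad = Q_rad / Q_total
f_rad = 11 / 66 = 0.1667


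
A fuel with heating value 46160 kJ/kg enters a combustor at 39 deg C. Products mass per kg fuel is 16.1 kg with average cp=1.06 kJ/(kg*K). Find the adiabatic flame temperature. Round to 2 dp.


T_ad = T_in + Hc / (m_p * cp)
Denominator = 16.1 * 1.06 = 17.0660
Temperature rise = 46160 / 17.0660 = 2704.79 K
T_ad = 39 + 2704.79 = 2743.79 deg C


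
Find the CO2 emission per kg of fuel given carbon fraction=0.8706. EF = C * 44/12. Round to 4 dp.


EF = C_frac * (M_CO2 / M_C)
EF = 0.8706 * (44/12)
EF = 0.8706 * 3.666667 = 3.1922 kg_CO2/kg_fuel


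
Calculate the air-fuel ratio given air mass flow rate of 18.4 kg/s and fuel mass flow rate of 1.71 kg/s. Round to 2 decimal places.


AFR = m_air / m_fuel
AFR = 18.4 / 1.71 = 10.76


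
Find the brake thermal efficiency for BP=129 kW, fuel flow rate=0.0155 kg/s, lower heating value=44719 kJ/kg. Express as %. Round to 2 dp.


eta_BTE = (BP / (mf * LHV)) * 100
Denominator = 0.0155 * 44719 = 693.1445 kW
eta_BTE = (129 / 693.1445) * 100 = 18.61%


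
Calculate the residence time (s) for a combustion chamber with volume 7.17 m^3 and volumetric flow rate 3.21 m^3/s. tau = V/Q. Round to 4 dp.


tau = V / Q_flow
tau = 7.17 / 3.21 = 2.2336 s


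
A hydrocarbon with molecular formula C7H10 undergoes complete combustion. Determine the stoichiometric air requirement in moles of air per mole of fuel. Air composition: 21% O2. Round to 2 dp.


Balanced combustion: C7H10 + 9.5 O2 -> 7 CO2 + 5 H2O
O2 needed = C + H/4 = 7 + 10/4 = 9.50 moles
Air moles = O2 / 0.21 = 9.50 / 0.21 = 45.24 moles air


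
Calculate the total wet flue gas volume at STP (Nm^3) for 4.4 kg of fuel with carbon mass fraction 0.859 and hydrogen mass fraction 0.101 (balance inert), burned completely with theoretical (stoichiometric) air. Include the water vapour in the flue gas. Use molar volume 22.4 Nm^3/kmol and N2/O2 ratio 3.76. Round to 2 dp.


Per kg fuel: CO2 = (C/12 kmol)*22.4 = (0.859/12)*22.4 = 1.60347 Nm^3
Per kg fuel: H2O = (H/2 kmol)*22.4 = (0.101/2)*22.4 = 1.13120 Nm^3
O2 needed per kg fuel = C/12 + H/4 = 0.859/12 + 0.101/4 = 0.09683333 kmol
Per kg fuel: N2 = O2*3.76*22.4 = 0.09683333*3.76*22.4 = 8.15569 Nm^3
Total per kg = 1.60347 + 1.13120 + 8.15569 = 10.89036 Nm^3
Total = 10.89036 * 4.4 = 47.92 Nm^3


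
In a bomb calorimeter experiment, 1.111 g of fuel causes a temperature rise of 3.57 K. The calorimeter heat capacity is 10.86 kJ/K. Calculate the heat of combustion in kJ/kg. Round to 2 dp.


Hc = C_cal * delta_T / m_fuel
Q_released = 10.86 * 3.57 = 38.7702 kJ
m_fuel = 1.111 g = 1.111/1000 kg = 0.001111 kg
Hc = 38.7702 / 0.001111 = 34896.67 kJ/kg


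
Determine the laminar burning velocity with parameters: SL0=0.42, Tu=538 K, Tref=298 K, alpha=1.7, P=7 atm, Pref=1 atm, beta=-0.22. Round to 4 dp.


SL = SL0 * (Tu/Tref)^alpha * (P/Pref)^beta
T ratio = 538/298 = 1.80536913
(T ratio)^alpha = 1.80536913^1.7 = 2.729997
(P/Pref)^beta = 7^(-0.22) = 0.651746
SL = 0.42 * 2.729997 * 0.651746 = 0.7473 m/s


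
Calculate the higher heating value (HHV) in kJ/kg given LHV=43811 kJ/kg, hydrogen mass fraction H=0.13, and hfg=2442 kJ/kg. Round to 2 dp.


HHV = LHV + hfg * 9 * H
Water addition = 2442 * 9 * 0.13 = 2857.140 kJ/kg
HHV = 43811 + 2857.140 = 46668.14 kJ/kg


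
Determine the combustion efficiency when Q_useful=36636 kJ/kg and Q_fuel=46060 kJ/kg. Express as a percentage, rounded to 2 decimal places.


Efficiency = (Q_useful / Q_fuel) * 100
Efficiency = (36636 / 46060) * 100
Efficiency = 0.7954 * 100 = 79.54%


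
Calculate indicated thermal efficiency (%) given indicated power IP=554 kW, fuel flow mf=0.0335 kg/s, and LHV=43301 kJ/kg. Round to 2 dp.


eta_ith = (IP / (mf * LHV)) * 100
Denominator = 0.0335 * 43301 = 1450.5835 kW
eta_ith = (554 / 1450.5835) * 100 = 38.19%


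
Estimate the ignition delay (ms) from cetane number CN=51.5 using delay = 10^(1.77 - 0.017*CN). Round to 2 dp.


delay = 10^(1.77 - 0.017*CN)
Exponent = 1.77 - 0.017*51.5 = 0.8945
delay = 10^0.8945 = 7.84 ms


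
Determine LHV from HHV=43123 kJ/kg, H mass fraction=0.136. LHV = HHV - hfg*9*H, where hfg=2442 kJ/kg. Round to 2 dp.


LHV = HHV - hfg * 9 * H
Water correction = 2442 * 9 * 0.136 = 2989.008 kJ/kg
LHV = 43123 - 2989.008 = 40133.99 kJ/kg


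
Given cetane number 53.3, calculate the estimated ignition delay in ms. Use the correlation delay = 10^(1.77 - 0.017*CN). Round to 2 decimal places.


delay = 10^(1.77 - 0.017*CN)
Exponent = 1.77 - 0.017*53.3 = 0.8639
delay = 10^0.8639 = 7.31 ms


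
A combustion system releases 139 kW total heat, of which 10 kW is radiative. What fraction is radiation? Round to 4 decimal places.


f_rad = Q_rad / Q_total
f_rad = 10 / 139 = 0.0719


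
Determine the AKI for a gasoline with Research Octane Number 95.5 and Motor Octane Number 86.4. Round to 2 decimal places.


AKI = (RON + MON) / 2
AKI = (95.5 + 86.4) / 2
AKI = 181.9 / 2 = 90.95


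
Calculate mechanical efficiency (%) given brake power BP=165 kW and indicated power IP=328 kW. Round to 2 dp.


eta_mech = (BP / IP) * 100
Ratio = 165 / 328 = 0.5030
eta_mech = 0.5030 * 100 = 50.30%


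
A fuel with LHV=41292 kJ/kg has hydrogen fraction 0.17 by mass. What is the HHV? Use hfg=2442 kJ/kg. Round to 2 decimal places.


HHV = LHV + hfg * 9 * H
Water addition = 2442 * 9 * 0.17 = 3736.260 kJ/kg
HHV = 41292 + 3736.260 = 45028.26 kJ/kg


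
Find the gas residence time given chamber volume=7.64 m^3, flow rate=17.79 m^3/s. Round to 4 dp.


tau = V / Q_flow
tau = 7.64 / 17.79 = 0.4295 s


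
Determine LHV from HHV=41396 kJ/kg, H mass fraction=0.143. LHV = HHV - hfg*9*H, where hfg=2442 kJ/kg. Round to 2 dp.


LHV = HHV - hfg * 9 * H
Water correction = 2442 * 9 * 0.143 = 3142.854 kJ/kg
LHV = 41396 - 3142.854 = 38253.15 kJ/kg


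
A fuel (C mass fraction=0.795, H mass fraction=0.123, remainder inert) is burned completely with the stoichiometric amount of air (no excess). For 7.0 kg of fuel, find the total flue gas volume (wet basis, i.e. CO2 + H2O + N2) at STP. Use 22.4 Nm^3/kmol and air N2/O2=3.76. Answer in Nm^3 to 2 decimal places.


Per kg fuel: CO2 = (C/12 kmol)*22.4 = (0.795/12)*22.4 = 1.48400 Nm^3
Per kg fuel: H2O = (H/2 kmol)*22.4 = (0.123/2)*22.4 = 1.37760 Nm^3
O2 needed per kg fuel = C/12 + H/4 = 0.795/12 + 0.123/4 = 0.09700000 kmol
Per kg fuel: N2 = O2*3.76*22.4 = 0.09700000*3.76*22.4 = 8.16973 Nm^3
Total per kg = 1.48400 + 1.37760 + 8.16973 = 11.03133 Nm^3
Total = 11.03133 * 7.0 = 77.22 Nm^3


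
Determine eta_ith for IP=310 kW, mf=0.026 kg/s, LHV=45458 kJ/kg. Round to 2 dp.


eta_ith = (IP / (mf * LHV)) * 100
Denominator = 0.026 * 45458 = 1181.9080 kW
eta_ith = (310 / 1181.9080) * 100 = 26.23%


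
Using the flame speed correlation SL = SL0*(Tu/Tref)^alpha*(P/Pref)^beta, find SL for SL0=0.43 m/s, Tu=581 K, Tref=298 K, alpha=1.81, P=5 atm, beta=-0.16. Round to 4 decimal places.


SL = SL0 * (Tu/Tref)^alpha * (P/Pref)^beta
T ratio = 581/298 = 1.94966443
(T ratio)^alpha = 1.94966443^1.81 = 3.348323
(P/Pref)^beta = 5^(-0.16) = 0.772974
SL = 0.43 * 3.348323 * 0.772974 = 1.1129 m/s


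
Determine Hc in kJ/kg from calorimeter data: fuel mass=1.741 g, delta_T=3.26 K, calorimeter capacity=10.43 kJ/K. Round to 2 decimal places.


Hc = C_cal * delta_T / m_fuel
Q_released = 10.43 * 3.26 = 34.0018 kJ
m_fuel = 1.741 g = 1.741/1000 kg = 0.001741 kg
Hc = 34.0018 / 0.001741 = 19530.04 kJ/kg


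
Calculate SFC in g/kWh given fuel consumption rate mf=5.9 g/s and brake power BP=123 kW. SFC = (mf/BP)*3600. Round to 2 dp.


SFC = (mf / BP) * 3600
Rate = 5.9 / 123 = 0.047967 g/(s*kW)
SFC = 0.047967 * 3600 = 172.68 g/kWh


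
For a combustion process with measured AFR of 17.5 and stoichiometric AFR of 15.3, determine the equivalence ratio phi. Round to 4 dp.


phi = AFR_stoich / AFR_actual
phi = 15.3 / 17.5 = 0.8743


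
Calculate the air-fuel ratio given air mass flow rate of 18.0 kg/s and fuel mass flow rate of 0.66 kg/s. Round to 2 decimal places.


AFR = m_air / m_fuel
AFR = 18.0 / 0.66 = 27.27


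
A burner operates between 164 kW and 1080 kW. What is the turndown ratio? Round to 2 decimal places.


TDR = Q_max / Q_min
TDR = 1080 / 164 = 6.59


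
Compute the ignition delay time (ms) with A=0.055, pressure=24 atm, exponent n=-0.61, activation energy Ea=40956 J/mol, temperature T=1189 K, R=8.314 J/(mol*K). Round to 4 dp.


tau = A * P^n * exp(Ea/(R*T))
P^n = 24^(-0.61) = 0.14390343
Ea/(R*T) = 40956/(8.314*1189) = 4.143102
exp(Ea/(R*T)) = 62.997959
tau = 0.055 * 0.14390343 * 62.997959 = 0.4986 ms


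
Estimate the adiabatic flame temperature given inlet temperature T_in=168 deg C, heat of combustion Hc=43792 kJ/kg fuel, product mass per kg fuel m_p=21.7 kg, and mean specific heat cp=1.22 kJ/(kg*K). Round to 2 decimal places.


T_ad = T_in + Hc / (m_p * cp)
Denominator = 21.7 * 1.22 = 26.4740
Temperature rise = 43792 / 26.4740 = 1654.15 K
T_ad = 168 + 1654.15 = 1822.15 deg C


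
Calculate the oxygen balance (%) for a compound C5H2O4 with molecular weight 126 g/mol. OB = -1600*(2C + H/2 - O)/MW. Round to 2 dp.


OB = -1600 * (2C + H/2 - O) / MW
Inner = 2*5 + 2/2 - 4 = 7.00
OB = -1600 * 7.00 / 126 = -88.89%


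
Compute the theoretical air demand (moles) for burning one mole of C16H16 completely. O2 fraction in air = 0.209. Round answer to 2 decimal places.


Balanced combustion: C16H16 + 20 O2 -> 16 CO2 + 8 H2O
O2 needed = C + H/4 = 16 + 16/4 = 20.00 moles
Air moles = O2 / 0.209 = 20.00 / 0.209 = 95.69 moles air


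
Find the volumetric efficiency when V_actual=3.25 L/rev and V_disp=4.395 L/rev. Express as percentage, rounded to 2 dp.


eta_v = (V_actual / V_disp) * 100
Ratio = 3.25 / 4.395 = 0.7395
eta_v = 0.7395 * 100 = 73.95%


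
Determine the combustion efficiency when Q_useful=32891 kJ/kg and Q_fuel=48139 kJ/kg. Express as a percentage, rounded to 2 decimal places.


Efficiency = (Q_useful / Q_fuel) * 100
Efficiency = (32891 / 48139) * 100
Efficiency = 0.6833 * 100 = 68.33%


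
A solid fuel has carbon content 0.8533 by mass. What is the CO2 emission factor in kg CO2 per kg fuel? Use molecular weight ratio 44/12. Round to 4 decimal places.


EF = C_frac * (M_CO2 / M_C)
EF = 0.8533 * (44/12)
EF = 0.8533 * 3.666667 = 3.1288 kg_CO2/kg_fuel


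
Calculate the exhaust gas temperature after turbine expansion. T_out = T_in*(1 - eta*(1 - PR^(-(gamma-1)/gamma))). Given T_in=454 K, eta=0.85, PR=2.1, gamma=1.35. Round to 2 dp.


T_out = T_in * (1 - eta * (1 - PR^(-(gamma-1)/gamma)))
Exponent = -(1.35-1)/1.35 = -0.25925926
PR^exp = 2.1^(-0.25925926) = 0.82501466
Factor = 1 - 0.85*(1 - 0.82501466) = 0.85126246
T_out = 454 * 0.85126246 = 386.47 K


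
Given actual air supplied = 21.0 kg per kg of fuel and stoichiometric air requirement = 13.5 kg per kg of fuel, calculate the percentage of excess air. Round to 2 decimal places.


Excess air = actual - stoichiometric = 21.0 - 13.5 = 7.50 kg/kg fuel
Excess air % = (excess / stoich) * 100 = (7.50 / 13.5) * 100 = 55.56%


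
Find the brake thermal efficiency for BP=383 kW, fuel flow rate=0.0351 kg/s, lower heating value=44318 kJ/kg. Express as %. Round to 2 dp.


eta_BTE = (BP / (mf * LHV)) * 100
Denominator = 0.0351 * 44318 = 1555.5618 kW
eta_BTE = (383 / 1555.5618) * 100 = 24.62%


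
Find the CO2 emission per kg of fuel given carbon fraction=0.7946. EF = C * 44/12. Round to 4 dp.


EF = C_frac * (M_CO2 / M_C)
EF = 0.7946 * (44/12)
EF = 0.7946 * 3.666667 = 2.9135 kg_CO2/kg_fuel


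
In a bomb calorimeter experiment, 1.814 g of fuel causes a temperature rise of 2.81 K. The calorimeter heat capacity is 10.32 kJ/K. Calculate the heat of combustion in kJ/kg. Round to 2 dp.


Hc = C_cal * delta_T / m_fuel
Q_released = 10.32 * 2.81 = 28.9992 kJ
m_fuel = 1.814 g = 1.814/1000 kg = 0.001814 kg
Hc = 28.9992 / 0.001814 = 15986.33 kJ/kg


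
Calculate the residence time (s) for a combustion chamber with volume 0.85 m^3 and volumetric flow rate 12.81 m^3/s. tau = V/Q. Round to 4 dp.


tau = V / Q_flow
tau = 0.85 / 12.81 = 0.0664 s


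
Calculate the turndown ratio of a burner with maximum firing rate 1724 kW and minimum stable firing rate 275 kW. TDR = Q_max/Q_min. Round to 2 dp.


TDR = Q_max / Q_min
TDR = 1724 / 275 = 6.27


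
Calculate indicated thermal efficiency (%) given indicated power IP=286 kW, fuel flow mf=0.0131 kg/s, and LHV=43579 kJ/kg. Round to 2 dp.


eta_ith = (IP / (mf * LHV)) * 100
Denominator = 0.0131 * 43579 = 570.8849 kW
eta_ith = (286 / 570.8849) * 100 = 50.10%


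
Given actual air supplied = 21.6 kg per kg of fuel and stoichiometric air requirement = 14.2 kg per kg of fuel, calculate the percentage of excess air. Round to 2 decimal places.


Excess air = actual - stoichiometric = 21.6 - 14.2 = 7.40 kg/kg fuel
Excess air % = (excess / stoich) * 100 = (7.40 / 14.2) * 100 = 52.11%


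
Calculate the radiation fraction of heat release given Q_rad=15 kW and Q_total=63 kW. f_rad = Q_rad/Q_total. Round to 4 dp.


f_rad = Q_rad / Q_total
f_rad = 15 / 63 = 0.2381


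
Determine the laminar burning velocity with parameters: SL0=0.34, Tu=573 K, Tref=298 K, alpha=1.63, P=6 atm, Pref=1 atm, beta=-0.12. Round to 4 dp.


SL = SL0 * (Tu/Tref)^alpha * (P/Pref)^beta
T ratio = 573/298 = 1.92281879
(T ratio)^alpha = 1.92281879^1.63 = 2.902816
(P/Pref)^beta = 6^(-0.12) = 0.806532
SL = 0.34 * 2.902816 * 0.806532 = 0.7960 m/s


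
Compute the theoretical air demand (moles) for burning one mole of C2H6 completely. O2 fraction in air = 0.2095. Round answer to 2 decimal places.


Balanced combustion: C2H6 + 3.5 O2 -> 2 CO2 + 3 H2O
O2 needed = C + H/4 = 2 + 6/4 = 3.50 moles
Air moles = O2 / 0.2095 = 3.50 / 0.2095 = 16.71 moles air


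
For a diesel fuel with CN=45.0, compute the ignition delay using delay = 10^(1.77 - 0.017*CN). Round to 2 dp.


delay = 10^(1.77 - 0.017*CN)
Exponent = 1.77 - 0.017*45.0 = 1.0050
delay = 10^1.0050 = 10.12 ms


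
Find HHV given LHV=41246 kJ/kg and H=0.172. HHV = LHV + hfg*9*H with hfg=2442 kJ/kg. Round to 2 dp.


HHV = LHV + hfg * 9 * H
Water addition = 2442 * 9 * 0.172 = 3780.216 kJ/kg
HHV = 41246 + 3780.216 = 45026.22 kJ/kg


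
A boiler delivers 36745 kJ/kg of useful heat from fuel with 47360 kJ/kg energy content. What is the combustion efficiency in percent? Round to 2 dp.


Efficiency = (Q_useful / Q_fuel) * 100
Efficiency = (36745 / 47360) * 100
Efficiency = 0.7759 * 100 = 77.59%


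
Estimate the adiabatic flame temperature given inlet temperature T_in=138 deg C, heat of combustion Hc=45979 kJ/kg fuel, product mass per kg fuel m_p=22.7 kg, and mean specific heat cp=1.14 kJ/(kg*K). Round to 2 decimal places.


T_ad = T_in + Hc / (m_p * cp)
Denominator = 22.7 * 1.14 = 25.8780
Temperature rise = 45979 / 25.8780 = 1776.76 K
T_ad = 138 + 1776.76 = 1914.76 deg C


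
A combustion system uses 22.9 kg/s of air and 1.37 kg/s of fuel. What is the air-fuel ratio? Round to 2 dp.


AFR = m_air / m_fuel
AFR = 22.9 / 1.37 = 16.72


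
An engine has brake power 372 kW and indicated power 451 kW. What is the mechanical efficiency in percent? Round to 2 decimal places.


eta_mech = (BP / IP) * 100
Ratio = 372 / 451 = 0.8248
eta_mech = 0.8248 * 100 = 82.48%


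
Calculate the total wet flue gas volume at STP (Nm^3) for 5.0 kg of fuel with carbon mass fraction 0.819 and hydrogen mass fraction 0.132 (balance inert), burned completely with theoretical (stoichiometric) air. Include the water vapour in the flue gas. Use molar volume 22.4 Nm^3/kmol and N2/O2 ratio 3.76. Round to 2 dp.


Per kg fuel: CO2 = (C/12 kmol)*22.4 = (0.819/12)*22.4 = 1.52880 Nm^3
Per kg fuel: H2O = (H/2 kmol)*22.4 = (0.132/2)*22.4 = 1.47840 Nm^3
O2 needed per kg fuel = C/12 + H/4 = 0.819/12 + 0.132/4 = 0.10125000 kmol
Per kg fuel: N2 = O2*3.76*22.4 = 0.10125000*3.76*22.4 = 8.52768 Nm^3
Total per kg = 1.52880 + 1.47840 + 8.52768 = 11.53488 Nm^3
Total = 11.53488 * 5.0 = 57.67 Nm^3


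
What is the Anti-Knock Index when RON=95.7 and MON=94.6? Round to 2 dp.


AKI = (RON + MON) / 2
AKI = (95.7 + 94.6) / 2
AKI = 190.3 / 2 = 95.15


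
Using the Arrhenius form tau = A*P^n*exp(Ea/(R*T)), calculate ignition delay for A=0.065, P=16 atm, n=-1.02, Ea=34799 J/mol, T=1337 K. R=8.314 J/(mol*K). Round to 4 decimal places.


tau = A * P^n * exp(Ea/(R*T))
P^n = 16^(-1.02) = 0.05912860
Ea/(R*T) = 34799/(8.314*1337) = 3.130584
exp(Ea/(R*T)) = 22.887338
tau = 0.065 * 0.05912860 * 22.887338 = 0.0880 ms


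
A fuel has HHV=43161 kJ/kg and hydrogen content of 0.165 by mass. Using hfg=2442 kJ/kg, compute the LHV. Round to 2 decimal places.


LHV = HHV - hfg * 9 * H
Water correction = 2442 * 9 * 0.165 = 3626.370 kJ/kg
LHV = 43161 - 3626.370 = 39534.63 kJ/kg


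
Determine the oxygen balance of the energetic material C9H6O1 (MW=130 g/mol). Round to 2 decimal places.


OB = -1600 * (2C + H/2 - O) / MW
Inner = 2*9 + 6/2 - 1 = 20.00
OB = -1600 * 20.00 / 130 = -246.15%


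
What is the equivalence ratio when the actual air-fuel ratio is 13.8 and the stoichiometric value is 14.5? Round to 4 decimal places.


phi = AFR_stoich / AFR_actual
phi = 14.5 / 13.8 = 1.0507


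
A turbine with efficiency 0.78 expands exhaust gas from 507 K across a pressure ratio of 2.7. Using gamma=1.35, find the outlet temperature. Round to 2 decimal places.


T_out = T_in * (1 - eta * (1 - PR^(-(gamma-1)/gamma)))
Exponent = -(1.35-1)/1.35 = -0.25925926
PR^exp = 2.7^(-0.25925926) = 0.77297411
Factor = 1 - 0.78*(1 - 0.77297411) = 0.82291981
T_out = 507 * 0.82291981 = 417.22 K


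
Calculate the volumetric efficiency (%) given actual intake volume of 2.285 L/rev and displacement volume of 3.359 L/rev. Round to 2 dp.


eta_v = (V_actual / V_disp) * 100
Ratio = 2.285 / 3.359 = 0.6803
eta_v = 0.6803 * 100 = 68.03%


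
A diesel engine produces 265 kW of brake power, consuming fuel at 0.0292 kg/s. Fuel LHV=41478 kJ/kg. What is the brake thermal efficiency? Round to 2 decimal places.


eta_BTE = (BP / (mf * LHV)) * 100
Denominator = 0.0292 * 41478 = 1211.1576 kW
eta_BTE = (265 / 1211.1576) * 100 = 21.88%


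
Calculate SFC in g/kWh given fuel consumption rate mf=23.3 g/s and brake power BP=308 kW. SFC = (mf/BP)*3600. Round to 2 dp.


SFC = (mf / BP) * 3600
Rate = 23.3 / 308 = 0.075649 g/(s*kW)
SFC = 0.075649 * 3600 = 272.34 g/kWh


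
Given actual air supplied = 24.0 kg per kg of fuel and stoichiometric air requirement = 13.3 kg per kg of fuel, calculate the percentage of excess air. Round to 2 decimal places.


Excess air = actual - stoichiometric = 24.0 - 13.3 = 10.70 kg/kg fuel
Excess air % = (excess / stoich) * 100 = (10.70 / 13.3) * 100 = 80.45%


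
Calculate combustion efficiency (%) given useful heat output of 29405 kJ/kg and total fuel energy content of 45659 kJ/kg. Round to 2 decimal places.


Efficiency = (Q_useful / Q_fuel) * 100
Efficiency = (29405 / 45659) * 100
Efficiency = 0.6440 * 100 = 64.40%


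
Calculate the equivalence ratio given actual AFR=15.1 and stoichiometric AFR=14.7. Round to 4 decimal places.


phi = AFR_stoich / AFR_actual
phi = 14.7 / 15.1 = 0.9735


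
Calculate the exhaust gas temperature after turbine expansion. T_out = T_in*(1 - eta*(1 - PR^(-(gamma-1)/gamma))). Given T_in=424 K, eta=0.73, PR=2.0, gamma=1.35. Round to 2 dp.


T_out = T_in * (1 - eta * (1 - PR^(-(gamma-1)/gamma)))
Exponent = -(1.35-1)/1.35 = -0.25925926
PR^exp = 2.0^(-0.25925926) = 0.83551680
Factor = 1 - 0.73*(1 - 0.83551680) = 0.87992726
T_out = 424 * 0.87992726 = 373.09 K


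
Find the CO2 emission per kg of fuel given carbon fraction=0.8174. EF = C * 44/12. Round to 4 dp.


EF = C_frac * (M_CO2 / M_C)
EF = 0.8174 * (44/12)
EF = 0.8174 * 3.666667 = 2.9971 kg_CO2/kg_fuel


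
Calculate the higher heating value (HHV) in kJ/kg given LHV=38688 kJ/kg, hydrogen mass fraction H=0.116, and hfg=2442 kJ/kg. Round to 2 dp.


HHV = LHV + hfg * 9 * H
Water addition = 2442 * 9 * 0.116 = 2549.448 kJ/kg
HHV = 38688 + 2549.448 = 41237.45 kJ/kg


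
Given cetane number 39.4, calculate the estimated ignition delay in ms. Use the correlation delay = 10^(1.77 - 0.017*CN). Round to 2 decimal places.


delay = 10^(1.77 - 0.017*CN)
Exponent = 1.77 - 0.017*39.4 = 1.1002
delay = 10^1.1002 = 12.60 ms


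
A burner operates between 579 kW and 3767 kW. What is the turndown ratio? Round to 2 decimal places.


TDR = Q_max / Q_min
TDR = 3767 / 579 = 6.51


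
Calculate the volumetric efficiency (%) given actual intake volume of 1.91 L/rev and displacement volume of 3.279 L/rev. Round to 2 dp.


eta_v = (V_actual / V_disp) * 100
Ratio = 1.91 / 3.279 = 0.5825
eta_v = 0.5825 * 100 = 58.25%


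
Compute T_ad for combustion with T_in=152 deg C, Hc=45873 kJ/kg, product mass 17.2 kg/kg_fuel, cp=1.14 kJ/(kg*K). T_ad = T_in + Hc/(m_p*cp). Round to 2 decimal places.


T_ad = T_in + Hc / (m_p * cp)
Denominator = 17.2 * 1.14 = 19.6080
Temperature rise = 45873 / 19.6080 = 2339.50 K
T_ad = 152 + 2339.50 = 2491.50 deg C


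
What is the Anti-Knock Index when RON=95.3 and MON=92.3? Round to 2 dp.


AKI = (RON + MON) / 2
AKI = (95.3 + 92.3) / 2
AKI = 187.6 / 2 = 93.80


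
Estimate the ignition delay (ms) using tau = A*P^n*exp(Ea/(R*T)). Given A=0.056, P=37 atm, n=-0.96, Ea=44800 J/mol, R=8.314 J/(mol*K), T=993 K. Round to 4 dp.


tau = A * P^n * exp(Ea/(R*T))
P^n = 37^(-0.96) = 0.03122672
Ea/(R*T) = 44800/(8.314*993) = 5.426487
exp(Ea/(R*T)) = 227.349102
tau = 0.056 * 0.03122672 * 227.349102 = 0.3976 ms


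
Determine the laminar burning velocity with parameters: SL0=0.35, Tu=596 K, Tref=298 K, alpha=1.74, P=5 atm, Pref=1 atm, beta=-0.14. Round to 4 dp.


SL = SL0 * (Tu/Tref)^alpha * (P/Pref)^beta
T ratio = 596/298 = 2.00000000
(T ratio)^alpha = 2.00000000^1.74 = 3.340352
(P/Pref)^beta = 5^(-0.14) = 0.798260
SL = 0.35 * 3.340352 * 0.798260 = 0.9333 m/s


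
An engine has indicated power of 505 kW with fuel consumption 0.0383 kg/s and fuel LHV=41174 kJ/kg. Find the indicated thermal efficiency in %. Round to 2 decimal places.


eta_ith = (IP / (mf * LHV)) * 100
Denominator = 0.0383 * 41174 = 1576.9642 kW
eta_ith = (505 / 1576.9642) * 100 = 32.02%


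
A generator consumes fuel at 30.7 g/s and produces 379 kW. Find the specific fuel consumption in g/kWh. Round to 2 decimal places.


SFC = (mf / BP) * 3600
Rate = 30.7 / 379 = 0.081003 g/(s*kW)
SFC = 0.081003 * 3600 = 291.61 g/kWh


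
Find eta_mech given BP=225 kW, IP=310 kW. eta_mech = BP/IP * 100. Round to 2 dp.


eta_mech = (BP / IP) * 100
Ratio = 225 / 310 = 0.7258
eta_mech = 0.7258 * 100 = 72.58%


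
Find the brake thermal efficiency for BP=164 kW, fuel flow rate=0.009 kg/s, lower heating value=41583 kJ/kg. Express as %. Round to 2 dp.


eta_BTE = (BP / (mf * LHV)) * 100
Denominator = 0.009 * 41583 = 374.2470 kW
eta_BTE = (164 / 374.2470) * 100 = 43.82%


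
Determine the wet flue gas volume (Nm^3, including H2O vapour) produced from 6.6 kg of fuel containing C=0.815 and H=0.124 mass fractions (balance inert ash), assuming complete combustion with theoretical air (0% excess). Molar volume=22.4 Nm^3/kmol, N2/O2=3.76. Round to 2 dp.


Per kg fuel: CO2 = (C/12 kmol)*22.4 = (0.815/12)*22.4 = 1.52133 Nm^3
Per kg fuel: H2O = (H/2 kmol)*22.4 = (0.124/2)*22.4 = 1.38880 Nm^3
O2 needed per kg fuel = C/12 + H/4 = 0.815/12 + 0.124/4 = 0.09891667 kmol
Per kg fuel: N2 = O2*3.76*22.4 = 0.09891667*3.76*22.4 = 8.33116 Nm^3
Total per kg = 1.52133 + 1.38880 + 8.33116 = 11.24129 Nm^3
Total = 11.24129 * 6.6 = 74.19 Nm^3


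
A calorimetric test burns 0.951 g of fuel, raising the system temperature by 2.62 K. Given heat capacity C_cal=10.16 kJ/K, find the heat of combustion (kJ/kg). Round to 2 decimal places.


Hc = C_cal * delta_T / m_fuel
Q_released = 10.16 * 2.62 = 26.6192 kJ
m_fuel = 0.951 g = 0.951/1000 kg = 0.000951 kg
Hc = 26.6192 / 0.000951 = 27990.75 kJ/kg


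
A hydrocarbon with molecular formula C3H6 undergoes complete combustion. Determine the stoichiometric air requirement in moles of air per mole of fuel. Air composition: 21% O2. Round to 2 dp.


Balanced combustion: C3H6 + 4.5 O2 -> 3 CO2 + 3 H2O
O2 needed = C + H/4 = 3 + 6/4 = 4.50 moles
Air moles = O2 / 0.21 = 4.50 / 0.21 = 21.43 moles air


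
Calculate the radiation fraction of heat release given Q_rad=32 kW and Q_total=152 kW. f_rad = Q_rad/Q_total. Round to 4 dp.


f_rad = Q_rad / Q_total
f_rad = 32 / 152 = 0.2105


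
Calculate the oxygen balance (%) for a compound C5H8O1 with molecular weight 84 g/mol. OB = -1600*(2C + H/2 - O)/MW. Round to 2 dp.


OB = -1600 * (2C + H/2 - O) / MW
Inner = 2*5 + 8/2 - 1 = 13.00
OB = -1600 * 13.00 / 84 = -247.62%


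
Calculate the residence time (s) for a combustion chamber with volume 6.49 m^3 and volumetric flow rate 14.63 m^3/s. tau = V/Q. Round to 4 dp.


tau = V / Q_flow
tau = 6.49 / 14.63 = 0.4436 s


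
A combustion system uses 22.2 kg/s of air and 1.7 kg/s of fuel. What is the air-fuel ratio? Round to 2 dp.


AFR = m_air / m_fuel
AFR = 22.2 / 1.7 = 13.06
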